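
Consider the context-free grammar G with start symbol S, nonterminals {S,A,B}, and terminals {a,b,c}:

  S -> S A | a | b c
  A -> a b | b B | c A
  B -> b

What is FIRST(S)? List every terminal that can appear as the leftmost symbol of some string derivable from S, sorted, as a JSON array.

FIRST iteration:
iter 1:
  A via A→a b: +{a}
  A via A→b B: +{b}
  A via A→c A: +{c}
  B via B→b: +{b}
  S via S→a: +{a}
  S via S→b c: +{b}
  FIRST(S)={a,b}  FIRST(A)={a,b,c}  FIRST(B)={b}
iter 2: (no change)
  FIRST(S)={a,b}  FIRST(A)={a,b,c}  FIRST(B)={b}

FIRST(S) = ["a", "b"]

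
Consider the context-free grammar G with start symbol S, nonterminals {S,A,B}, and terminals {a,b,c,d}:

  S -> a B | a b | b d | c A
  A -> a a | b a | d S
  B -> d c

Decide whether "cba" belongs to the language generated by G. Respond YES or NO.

Convert to CNF:
  S -> T0 B | T0 T1 | T1 T2 | T3 A
  A -> T0 T0 | T1 T0 | T2 S
  B -> T2 T3
  T0 -> a
  T1 -> b
  T2 -> d
  T3 -> c

CYK table (by increasing span):
  [0..0]={T3}  "c"  orig:{}
  [1..1]={T1}  "b"  orig:{}
  [2..2]={T0}  "a"  orig:{}
  [0..1]=∅  "cb"
  [1..2]={A}  "ba"
  [0..2]={S}  "cba"

S ∈ T[0,2] ⇒ YES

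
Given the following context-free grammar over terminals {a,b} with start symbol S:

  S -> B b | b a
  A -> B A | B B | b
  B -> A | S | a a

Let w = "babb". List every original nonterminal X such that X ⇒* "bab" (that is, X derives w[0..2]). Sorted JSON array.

CNF form of G:
  S -> B T0 | T0 T1
  A -> B A | B B | b
  B -> B A | B B | B T0 | T0 T1 | T1 T1 | b
  T0 -> b
  T1 -> a

CYK fill — only the sub-triangle for w[0..2]:
  cell(0,0) b: {A,B,T0}  orig:{A,B}
  cell(1,1) a: {T1}  orig:{}
  cell(2,2) b: {A,B,T0}  orig:{A,B}
  cell(0,1) ba: {B,S}
  cell(1,2) ab: ∅
  cell(0,2) bab: {A,B,S}

Original NTs in T[0,2] deriving "bab": ["A", "B", "S"]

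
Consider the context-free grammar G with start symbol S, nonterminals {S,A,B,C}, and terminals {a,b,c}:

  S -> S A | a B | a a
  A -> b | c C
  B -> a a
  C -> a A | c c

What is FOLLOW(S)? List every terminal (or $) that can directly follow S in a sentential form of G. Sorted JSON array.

FIRST sets, iterate to fixpoint:
pass 1:
  A via A→b: +{b}
  A via A→c C: +{c}
  B via B→a a: +{a}
  C via C→a A: +{a}
  C via C→c c: +{c}
  S via S→a B: +{a}
  FIRST[S]={a}  FIRST[A]={b,c}  FIRST[B]={a}  FIRST[C]={a,c}
pass 2: (no change)
  FIRST[S]={a}  FIRST[A]={b,c}  FIRST[B]={a}  FIRST[C]={a,c}

Compute FOLLOW by fixpoint:
initialize: $ ∈ FOLLOW(S)
[1]
  S→S A: FOLLOW(S) ⊇ FIRST(A) = {b,c}; new: +{b,c}
  S→S A: FOLLOW(A) ⊇ FOLLOW(S) ⊇ {$,b,c}; new: +{$,b,c}
  S→a B: FOLLOW(B) ⊇ FOLLOW(S) ⊇ {$,b,c}; new: +{$,b,c}
  FOLLOW(S)={$,b,c}  FOLLOW(A)={$,b,c}  FOLLOW(B)={$,b,c}  FOLLOW(C)={}
[2]
  A→c C: FOLLOW(C) ⊇ FOLLOW(A) ⊇ {$,b,c}; new: +{$,b,c}
  FOLLOW(S)={$,b,c}  FOLLOW(A)={$,b,c}  FOLLOW(B)={$,b,c}  FOLLOW(C)={$,b,c}
[3] (stable)
  FOLLOW(S)={$,b,c}  FOLLOW(A)={$,b,c}  FOLLOW(B)={$,b,c}  FOLLOW(C)={$,b,c}

FOLLOW(S) = ["$", "b", "c"]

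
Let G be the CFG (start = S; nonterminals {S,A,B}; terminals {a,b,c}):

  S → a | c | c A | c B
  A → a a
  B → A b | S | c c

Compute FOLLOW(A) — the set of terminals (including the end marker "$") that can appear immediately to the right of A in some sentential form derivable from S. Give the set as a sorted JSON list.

FIRST sets, iterate to fixpoint:
iter 1:
  A via A→a a: +{a}
  B via B→A b: +{a}
  B via B→c c: +{c}
  S via S→a: +{a}
  S via S→c: +{c}
  FIRST(S)={a,c}  FIRST(A)={a}  FIRST(B)={a,c}
iter 2: (no change)
  FIRST(S)={a,c}  FIRST(A)={a}  FIRST(B)={a,c}

Compute FOLLOW by fixpoint:
initialize: $ ∈ FOLLOW(S)
[1]
  B→A b: FOLLOW(A) ⊇ FIRST(b) = {b}; new: +{b}
  S→c A: FOLLOW(A) ⊇ FOLLOW(S) ⊇ {$}; new: +{$}
  S→c B: FOLLOW(B) ⊇ FOLLOW(S) ⊇ {$}; new: +{$}
  FOLLOW(S)={$}  FOLLOW(A)={$,b}  FOLLOW(B)={$}
[2] (stable)
  FOLLOW(S)={$}  FOLLOW(A)={$,b}  FOLLOW(B)={$}

FOLLOW(A) = ["$", "b"]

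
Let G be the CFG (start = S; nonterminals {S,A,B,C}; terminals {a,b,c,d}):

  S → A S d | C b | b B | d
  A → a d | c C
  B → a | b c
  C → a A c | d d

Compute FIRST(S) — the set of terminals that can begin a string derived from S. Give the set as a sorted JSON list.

FIRST sets, iterate to fixpoint:
round 1:
  A via A→a d: +{a}
  A via A→c C: +{c}
  B via B→a: +{a}
  B via B→b c: +{b}
  C via C→a A c: +{a}
  C via C→d d: +{d}
  S via S→A S d: +{a,c}
  S via S→C b: +{d}
  S via S→b B: +{b}
  FIRST[S]={a,b,c,d}  FIRST[A]={a,c}  FIRST[B]={a,b}  FIRST[C]={a,d}
round 2: — fixpoint
  FIRST[S]={a,b,c,d}  FIRST[A]={a,c}  FIRST[B]={a,b}  FIRST[C]={a,d}

FIRST(S) = ["a", "b", "c", "d"]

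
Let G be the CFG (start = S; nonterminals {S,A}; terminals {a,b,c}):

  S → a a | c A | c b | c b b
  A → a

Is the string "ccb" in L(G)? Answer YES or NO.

Convert to CNF:
  S -> T0 T0 | T1 A | T1 T2 | T1 X3
  A -> a
  T0 -> a
  T1 -> c
  T2 -> b
  X3 -> T2 T2

Fill CYK table bottom-up:
  [0..0]={T1}  "c"  orig:{}
  [1..1]={T1}  "c"  orig:{}
  [2..2]={T2}  "b"  orig:{}
  [0..1]=∅  "cc"
  [1..2]={S}  "cb"
  [0..2]=∅  "ccb"

S ∉ T[0,2] ⇒ NO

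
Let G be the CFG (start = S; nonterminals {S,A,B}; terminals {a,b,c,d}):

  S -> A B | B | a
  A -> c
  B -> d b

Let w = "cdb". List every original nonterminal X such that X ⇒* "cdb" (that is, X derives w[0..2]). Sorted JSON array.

CNF form of G:
  S -> A B | T0 T1 | a
  A -> c
  B -> T0 T1
  T0 -> d
  T1 -> b

CYK fill — only the sub-triangle for w[0..2]:
  cell(0,0) c: {A}
  cell(1,1) d: {T0}  orig:{}
  cell(2,2) b: {T1}  orig:{}
  cell(0,1) cd: ∅
  cell(1,2) db: {B,S}
  cell(0,2) cdb: {S}

Original NTs in T[0,2] deriving "cdb": ["S"]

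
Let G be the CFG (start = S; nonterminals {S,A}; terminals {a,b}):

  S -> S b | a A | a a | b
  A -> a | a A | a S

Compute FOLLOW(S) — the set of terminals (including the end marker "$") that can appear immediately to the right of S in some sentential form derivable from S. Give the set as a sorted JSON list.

FIRST iteration:
pass 1:
  A via A→a: +{a}
  S via S→a A: +{a}
  S via S→b: +{b}
  S: {a,b}  A: {a}
pass 2: — fixpoint
  S: {a,b}  A: {a}

Compute FOLLOW by fixpoint:
initialize: $ ∈ FOLLOW(S)
round 1:
  S→S b: FOLLOW(S) ⊇ FIRST(b) = {b}; new: +{b}
  S→a A: FOLLOW(A) ⊇ FOLLOW(S) ⊇ {$,b}; new: +{$,b}
  S: {$,b}  A: {$,b}
round 2: (stable)
  S: {$,b}  A: {$,b}

FOLLOW(S) = ["$", "b"]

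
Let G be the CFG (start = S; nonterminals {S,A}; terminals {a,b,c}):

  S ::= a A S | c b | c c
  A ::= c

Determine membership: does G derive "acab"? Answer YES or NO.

CNF form of G:
  S -> T0 X3 | T1 T1 | T1 T2
  A -> c
  T0 -> a
  T1 -> c
  T2 -> b
  X3 -> A S

CYK table (by increasing span):
  T[0,0] 'a' = {T0}  orig:{}
  T[1,1] 'c' = {A,T1}  orig:{A}
  T[2,2] 'a' = {T0}  orig:{}
  T[3,3] 'b' = {T2}  orig:{}
  T[0,1] 'ac' = ∅
  T[1,2] 'ca' = ∅
  T[2,3] 'ab' = ∅
  T[0,2] 'aca' = ∅
  T[1,3] 'cab' = ∅
  T[0,3] 'acab' = ∅

S ∉ T[0,3] ⇒ NO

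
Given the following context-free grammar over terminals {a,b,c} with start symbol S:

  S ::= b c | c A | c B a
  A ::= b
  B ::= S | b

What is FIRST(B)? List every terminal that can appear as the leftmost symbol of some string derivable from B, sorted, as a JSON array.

FIRST sets, iterate to fixpoint:
[1]
  A via A→b: +{b}
  B via B→b: +{b}
  S via S→b c: +{b}
  S via S→c A: +{c}
  FIRST(S)={b,c}  FIRST(A)={b}  FIRST(B)={b}
[2]
  B via B→S: +{c}
  FIRST(S)={b,c}  FIRST(A)={b}  FIRST(B)={b,c}
[3] done
  FIRST(S)={b,c}  FIRST(A)={b}  FIRST(B)={b,c}

FIRST(B) = ["b", "c"]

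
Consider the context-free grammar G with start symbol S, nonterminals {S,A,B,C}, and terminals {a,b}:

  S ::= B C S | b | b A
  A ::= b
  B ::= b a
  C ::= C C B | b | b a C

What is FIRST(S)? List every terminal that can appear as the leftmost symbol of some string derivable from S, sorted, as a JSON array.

FIRST sets, iterate to fixpoint:
[1]
  A via A→b: +{b}
  B via B→b a: +{b}
  C via C→b: +{b}
  S via S→B C S: +{b}
  FIRST[S]={b}  FIRST[A]={b}  FIRST[B]={b}  FIRST[C]={b}
[2] (no change)
  FIRST[S]={b}  FIRST[A]={b}  FIRST[B]={b}  FIRST[C]={b}

FIRST(S) = ["b"]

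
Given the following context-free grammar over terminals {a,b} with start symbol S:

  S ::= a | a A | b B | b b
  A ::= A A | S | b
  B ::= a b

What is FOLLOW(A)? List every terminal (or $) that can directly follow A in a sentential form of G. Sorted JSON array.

FIRST iteration:
[1]
  A via A→b: +{b}
  B via B→a b: +{a}
  S via S→a: +{a}
  S via S→b B: +{b}
  S: {a,b}  A: {b}  B: {a}
[2]
  A via A→S: +{a}
  S: {a,b}  A: {a,b}  B: {a}
[3] — fixpoint
  S: {a,b}  A: {a,b}  B: {a}

FOLLOW iteration:
seed FOLLOW(S) with $
round 1:
  A→A A: FOLLOW(A) ⊇ FIRST(A) = {a,b}; new: +{a,b}
  A→S: FOLLOW(S) ⊇ FOLLOW(A) ⊇ {a,b}; new: +{a,b}
  S→a A: FOLLOW(A) ⊇ FOLLOW(S) ⊇ {$,a,b}; new: +{$}
  S→b B: FOLLOW(B) ⊇ FOLLOW(S) ⊇ {$,a,b}; new: +{$,a,b}
  S: {$,a,b}  A: {$,a,b}  B: {$,a,b}
round 2: (no change)
  S: {$,a,b}  A: {$,a,b}  B: {$,a,b}

FOLLOW(A) = ["$", "a", "b"]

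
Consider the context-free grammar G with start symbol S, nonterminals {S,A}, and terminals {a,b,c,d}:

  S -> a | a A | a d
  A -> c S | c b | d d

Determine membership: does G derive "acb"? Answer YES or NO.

CNF form of G:
  S -> T3 A | T3 T2 | a
  A -> T0 S | T0 T1 | T2 T2
  T0 -> c
  T1 -> b
  T2 -> d
  T3 -> a

CYK table (by increasing span):
  T[0,0] 'a' = {S,T3}  orig:{S}
  T[1,1] 'c' = {T0}  orig:{}
  T[2,2] 'b' = {T1}  orig:{}
  T[0,1] 'ac' = ∅
  T[1,2] 'cb' = {A}
  T[0,2] 'acb' = {S}

S ∈ T[0,2] ⇒ YES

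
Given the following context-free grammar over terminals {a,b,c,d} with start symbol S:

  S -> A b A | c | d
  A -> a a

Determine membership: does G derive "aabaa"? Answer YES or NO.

CNF form of G:
  S -> A X2 | c | d
  A -> T0 T0
  T0 -> a
  T1 -> b
  X2 -> T1 A

CYK fill:
  cell(0,0) a: {T0}  orig:{}
  cell(1,1) a: {T0}  orig:{}
  cell(2,2) b: {T1}  orig:{}
  cell(3,3) a: {T0}  orig:{}
  cell(4,4) a: {T0}  orig:{}
  cell(0,1) aa: {A}
  cell(1,2) ab: ∅
  cell(2,3) ba: ∅
  cell(3,4) aa: {A}
  cell(0,2) aab: ∅
  cell(1,3) aba: ∅
  cell(2,4) baa: {X2}  orig:{}
  cell(0,3) aaba: ∅
  cell(1,4) abaa: ∅
  cell(0,4) aabaa: {S}

S ∈ T[0,4] ⇒ YES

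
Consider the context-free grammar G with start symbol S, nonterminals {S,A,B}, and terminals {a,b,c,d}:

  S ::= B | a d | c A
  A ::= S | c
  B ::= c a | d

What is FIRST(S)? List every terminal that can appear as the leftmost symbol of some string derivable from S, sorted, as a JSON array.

FIRST iteration:
[1]
  A via A→c: +{c}
  B via B→c a: +{c}
  B via B→d: +{d}
  S via S→B: +{c,d}
  S via S→a d: +{a}
  S: {a,c,d}  A: {c}  B: {c,d}
[2]
  A via A→S: +{a,d}
  S: {a,c,d}  A: {a,c,d}  B: {c,d}
[3] — fixpoint
  S: {a,c,d}  A: {a,c,d}  B: {c,d}

FIRST(S) = ["a", "c", "d"]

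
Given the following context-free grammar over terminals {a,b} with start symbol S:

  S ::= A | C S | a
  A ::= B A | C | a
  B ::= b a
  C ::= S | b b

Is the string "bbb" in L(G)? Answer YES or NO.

CNF form of G:
  S -> B A | C S | T0 T0 | a
  A -> B A | C S | T0 T0 | a
  B -> T0 T1
  C -> B A | C S | T0 T0 | a
  T0 -> b
  T1 -> a

CYK fill:
  cell(0,0) b: {T0}  orig:{}
  cell(1,1) b: {T0}  orig:{}
  cell(2,2) b: {T0}  orig:{}
  cell(0,1) bb: {A,C,S}
  cell(1,2) bb: {A,C,S}
  cell(0,2) bbb: ∅

S ∉ T[0,2] ⇒ NO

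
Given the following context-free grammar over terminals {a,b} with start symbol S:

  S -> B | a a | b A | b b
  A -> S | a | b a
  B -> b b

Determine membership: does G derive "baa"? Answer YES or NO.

CNF form of G:
  S -> T0 T0 | T1 A | T1 T1
  A -> T0 T0 | T1 A | T1 T0 | T1 T1 | a
  B -> T1 T1
  T0 -> a
  T1 -> b

CYK fill:
  T[0,0] 'b' = {T1}  orig:{}
  T[1,1] 'a' = {A,T0}  orig:{A}
  T[2,2] 'a' = {A,T0}  orig:{A}
  T[0,1] 'ba' = {A,S}
  T[1,2] 'aa' = {A,S}
  T[0,2] 'baa' = {A,S}

S ∈ T[0,2] ⇒ YES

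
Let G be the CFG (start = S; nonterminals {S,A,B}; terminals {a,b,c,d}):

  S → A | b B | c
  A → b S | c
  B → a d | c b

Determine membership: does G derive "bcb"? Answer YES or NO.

CNF form of G:
  S -> T0 B | T0 S | c
  A -> T0 S | c
  B -> T1 T2 | T3 T0
  T0 -> b
  T1 -> a
  T2 -> d
  T3 -> c

Fill CYK table bottom-up:
  T[0,0] 'b' = {T0}  orig:{}
  T[1,1] 'c' = {A,S,T3}  orig:{A,S}
  T[2,2] 'b' = {T0}  orig:{}
  T[0,1] 'bc' = {A,S}
  T[1,2] 'cb' = {B}
  T[0,2] 'bcb' = {S}

S ∈ T[0,2] ⇒ YES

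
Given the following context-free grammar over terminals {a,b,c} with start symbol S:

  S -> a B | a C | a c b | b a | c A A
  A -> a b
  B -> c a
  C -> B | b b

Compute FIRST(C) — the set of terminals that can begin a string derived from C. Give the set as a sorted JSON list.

FIRST iteration:
round 1:
  A via A→a b: +{a}
  B via B→c a: +{c}
  C via C→B: +{c}
  C via C→b b: +{b}
  S via S→a B: +{a}
  S via S→b a: +{b}
  S via S→c A A: +{c}
  S: {a,b,c}  A: {a}  B: {c}  C: {b,c}
round 2: (no change)
  S: {a,b,c}  A: {a}  B: {c}  C: {b,c}

FIRST(C) = ["b", "c"]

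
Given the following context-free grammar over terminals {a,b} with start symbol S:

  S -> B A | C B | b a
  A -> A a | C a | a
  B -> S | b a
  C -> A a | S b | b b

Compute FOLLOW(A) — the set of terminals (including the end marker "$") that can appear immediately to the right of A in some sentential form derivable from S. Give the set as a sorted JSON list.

FIRST iteration:
[1]
  A via A→a: +{a}
  B via B→b a: +{b}
  C via C→A a: +{a}
  C via C→b b: +{b}
  S via S→B A: +{b}
  S via S→C B: +{a}
  FIRST[S]={a,b}  FIRST[A]={a}  FIRST[B]={b}  FIRST[C]={a,b}
[2]
  A via A→C a: +{b}
  B via B→S: +{a}
  FIRST[S]={a,b}  FIRST[A]={a,b}  FIRST[B]={a,b}  FIRST[C]={a,b}
[3] done
  FIRST[S]={a,b}  FIRST[A]={a,b}  FIRST[B]={a,b}  FIRST[C]={a,b}

FOLLOW sets:
initialize: $ ∈ FOLLOW(S)
pass 1:
  A→A a: FOLLOW(A) ⊇ FIRST(a) = {a}; new: +{a}
  A→C a: FOLLOW(C) ⊇ FIRST(a) = {a}; new: +{a}
  C→S b: FOLLOW(S) ⊇ FIRST(b) = {b}; new: +{b}
  S→B A: FOLLOW(B) ⊇ FIRST(A) = {a,b}; new: +{a,b}
  S→B A: FOLLOW(A) ⊇ FOLLOW(S) ⊇ {$,b}; new: +{$,b}
  S→C B: FOLLOW(C) ⊇ FIRST(B) = {a,b}; new: +{b}
  S→C B: FOLLOW(B) ⊇ FOLLOW(S) ⊇ {$,b}; new: +{$}
  FOLLOW[S]={$,b}  FOLLOW[A]={$,a,b}  FOLLOW[B]={$,a,b}  FOLLOW[C]={a,b}
pass 2:
  B→S: FOLLOW(S) ⊇ FOLLOW(B) ⊇ {$,a,b}; new: +{a}
  FOLLOW[S]={$,a,b}  FOLLOW[A]={$,a,b}  FOLLOW[B]={$,a,b}  FOLLOW[C]={a,b}
pass 3: (no change)
  FOLLOW[S]={$,a,b}  FOLLOW[A]={$,a,b}  FOLLOW[B]={$,a,b}  FOLLOW[C]={a,b}

FOLLOW(A) = ["$", "a", "b"]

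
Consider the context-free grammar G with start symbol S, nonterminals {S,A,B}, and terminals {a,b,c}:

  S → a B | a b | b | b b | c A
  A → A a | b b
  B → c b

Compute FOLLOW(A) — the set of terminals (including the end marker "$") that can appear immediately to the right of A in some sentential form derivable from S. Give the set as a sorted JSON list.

FIRST sets, iterate to fixpoint:
[1]
  A via A→b b: +{b}
  B via B→c b: +{c}
  S via S→a B: +{a}
  S via S→b: +{b}
  S via S→c A: +{c}
  FIRST[S]={a,b,c}  FIRST[A]={b}  FIRST[B]={c}
[2] — fixpoint
  FIRST[S]={a,b,c}  FIRST[A]={b}  FIRST[B]={c}

Compute FOLLOW by fixpoint:
FOLLOW(S) := {$}
pass 1:
  A→A a: FOLLOW(A) ⊇ FIRST(a) = {a}; new: +{a}
  S→a B: FOLLOW(B) ⊇ FOLLOW(S) ⊇ {$}; new: +{$}
  S→c A: FOLLOW(A) ⊇ FOLLOW(S) ⊇ {$}; new: +{$}
  S: {$}  A: {$,a}  B: {$}
pass 2: (stable)
  S: {$}  A: {$,a}  B: {$}

FOLLOW(A) = ["$", "a"]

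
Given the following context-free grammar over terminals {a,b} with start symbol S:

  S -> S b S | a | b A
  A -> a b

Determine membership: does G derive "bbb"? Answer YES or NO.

CNF form of G:
  S -> S X2 | T1 A | a
  A -> T0 T1
  T0 -> a
  T1 -> b
  X2 -> T1 S

CYK fill:
  T[0,0] 'b' = {T1}  orig:{}
  T[1,1] 'b' = {T1}  orig:{}
  T[2,2] 'b' = {T1}  orig:{}
  T[0,1] 'bb' = ∅
  T[1,2] 'bb' = ∅
  T[0,2] 'bbb' = ∅

S ∉ T[0,2] ⇒ NO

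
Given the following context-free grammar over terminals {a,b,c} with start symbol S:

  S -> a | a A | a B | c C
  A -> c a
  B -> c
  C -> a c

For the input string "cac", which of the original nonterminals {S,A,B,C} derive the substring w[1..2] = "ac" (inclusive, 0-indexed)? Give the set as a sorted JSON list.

CNF form of G:
  S -> T0 C | T1 A | T1 B | a
  A -> T0 T1
  B -> c
  C -> T1 T0
  T0 -> c
  T1 -> a

Fill CYK table bottom-up, restricted to cells inside w[1..2]:
  T[1,1] 'a' = {S,T1}  orig:{S}
  T[2,2] 'c' = {B,T0}  orig:{B}
  T[1,2] 'ac' = {C,S}

Original NTs in T[1,2] deriving "ac": ["C", "S"]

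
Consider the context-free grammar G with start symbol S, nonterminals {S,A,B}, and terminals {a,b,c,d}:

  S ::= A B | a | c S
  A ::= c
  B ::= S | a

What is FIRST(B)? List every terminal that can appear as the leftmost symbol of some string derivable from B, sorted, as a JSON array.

Compute FIRST by fixpoint:
[1]
  A via A→c: +{c}
  B via B→a: +{a}
  S via S→A B: +{c}
  S via S→a: +{a}
  FIRST(S)={a,c}  FIRST(A)={c}  FIRST(B)={a}
[2]
  B via B→S: +{c}
  FIRST(S)={a,c}  FIRST(A)={c}  FIRST(B)={a,c}
[3] done
  FIRST(S)={a,c}  FIRST(A)={c}  FIRST(B)={a,c}

FIRST(B) = ["a", "c"]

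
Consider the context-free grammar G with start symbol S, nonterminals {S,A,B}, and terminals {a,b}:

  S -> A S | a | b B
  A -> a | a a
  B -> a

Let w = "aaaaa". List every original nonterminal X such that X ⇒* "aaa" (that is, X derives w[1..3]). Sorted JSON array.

Convert to CNF:
  S -> A S | T1 B | a
  A -> T0 T0 | a
  B -> a
  T0 -> a
  T1 -> b

Fill CYK table bottom-up (cells [i..j] with 1 ≤ i ≤ j ≤ 3 only):
  T[1,1] 'a' = {A,B,S,T0}  orig:{A,B,S}
  T[2,2] 'a' = {A,B,S,T0}  orig:{A,B,S}
  T[3,3] 'a' = {A,B,S,T0}  orig:{A,B,S}
  T[1,2] 'aa' = {A,S}
  T[2,3] 'aa' = {A,S}
  T[1,3] 'aaa' = {S}

Original NTs in T[1,3] deriving "aaa": ["S"]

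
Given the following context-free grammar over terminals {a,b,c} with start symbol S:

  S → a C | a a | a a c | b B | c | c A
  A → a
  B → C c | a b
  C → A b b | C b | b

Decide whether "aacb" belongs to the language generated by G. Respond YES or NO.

Convert to CNF:
  S -> T0 A | T1 C | T1 T1 | T1 X4 | T2 B | c
  A -> a
  B -> C T0 | T1 T2
  C -> A X3 | C T2 | b
  T0 -> c
  T1 -> a
  T2 -> b
  X3 -> T2 T2
  X4 -> T1 T0

Fill CYK table bottom-up:
  cell(0,0) a: {A,T1}  orig:{A}
  cell(1,1) a: {A,T1}  orig:{A}
  cell(2,2) c: {S,T0}  orig:{S}
  cell(3,3) b: {C,T2}  orig:{C}
  cell(0,1) aa: {S}
  cell(1,2) ac: {X4}  orig:{}
  cell(2,3) cb: ∅
  cell(0,2) aac: {S}
  cell(1,3) acb: ∅
  cell(0,3) aacb: ∅

S ∉ T[0,3] ⇒ NO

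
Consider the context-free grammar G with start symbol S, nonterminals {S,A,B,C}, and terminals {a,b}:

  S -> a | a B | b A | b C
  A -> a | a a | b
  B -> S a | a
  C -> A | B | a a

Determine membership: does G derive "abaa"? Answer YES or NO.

Convert to CNF:
  S -> T0 B | T1 A | T1 C | a
  A -> T0 T0 | a | b
  B -> S T0 | a
  C -> S T0 | T0 T0 | a | b
  T0 -> a
  T1 -> b

CYK fill:
  [0..0]={A,B,C,S,T0}  "a"  orig:{A,B,C,S}
  [1..1]={A,C,T1}  "b"  orig:{A,C}
  [2..2]={A,B,C,S,T0}  "a"  orig:{A,B,C,S}
  [3..3]={A,B,C,S,T0}  "a"  orig:{A,B,C,S}
  [0..1]=∅  "ab"
  [1..2]={S}  "ba"
  [2..3]={A,B,C,S}  "aa"
  [0..2]=∅  "aba"
  [1..3]={B,C,S}  "baa"
  [0..3]={S}  "abaa"

S ∈ T[0,3] ⇒ YES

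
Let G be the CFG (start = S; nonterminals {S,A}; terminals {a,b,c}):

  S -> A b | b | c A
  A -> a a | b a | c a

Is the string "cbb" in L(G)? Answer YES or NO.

CNF form of G:
  S -> A T1 | T2 A | b
  A -> T0 T0 | T1 T0 | T2 T0
  T0 -> a
  T1 -> b
  T2 -> c

Fill CYK table bottom-up:
  T[0,0] 'c' = {T2}  orig:{}
  T[1,1] 'b' = {S,T1}  orig:{S}
  T[2,2] 'b' = {S,T1}  orig:{S}
  T[0,1] 'cb' = ∅
  T[1,2] 'bb' = ∅
  T[0,2] 'cbb' = ∅

S ∉ T[0,2] ⇒ NO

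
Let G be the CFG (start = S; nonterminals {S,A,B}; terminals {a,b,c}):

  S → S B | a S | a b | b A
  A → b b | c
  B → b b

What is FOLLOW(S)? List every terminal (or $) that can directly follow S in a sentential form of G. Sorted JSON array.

FIRST sets, iterate to fixpoint:
pass 1:
  A via A→b b: +{b}
  A via A→c: +{c}
  B via B→b b: +{b}
  S via S→a S: +{a}
  S via S→b A: +{b}
  S: {a,b}  A: {b,c}  B: {b}
pass 2: — fixpoint
  S: {a,b}  A: {b,c}  B: {b}

Compute FOLLOW by fixpoint:
FOLLOW(S) := {$}
[1]
  S→S B: FOLLOW(S) ⊇ FIRST(B) = {b}; new: +{b}
  S→S B: FOLLOW(B) ⊇ FOLLOW(S) ⊇ {$,b}; new: +{$,b}
  S→b A: FOLLOW(A) ⊇ FOLLOW(S) ⊇ {$,b}; new: +{$,b}
  FOLLOW[S]={$,b}  FOLLOW[A]={$,b}  FOLLOW[B]={$,b}
[2] (no change)
  FOLLOW[S]={$,b}  FOLLOW[A]={$,b}  FOLLOW[B]={$,b}

FOLLOW(S) = ["$", "b"]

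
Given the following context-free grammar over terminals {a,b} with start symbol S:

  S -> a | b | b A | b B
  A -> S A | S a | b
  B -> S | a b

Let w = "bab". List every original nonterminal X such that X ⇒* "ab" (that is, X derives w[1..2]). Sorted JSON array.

CNF form of G:
  S -> T1 A | T1 B | a | b
  A -> S A | S T0 | b
  B -> T0 T1 | T1 A | T1 B | a | b
  T0 -> a
  T1 -> b

Fill CYK table bottom-up, restricted to cells inside w[1..2]:
  cell(1,1) a: {B,S,T0}  orig:{B,S}
  cell(2,2) b: {A,B,S,T1}  orig:{A,B,S}
  cell(1,2) ab: {A,B}

Original NTs in T[1,2] deriving "ab": ["A", "B"]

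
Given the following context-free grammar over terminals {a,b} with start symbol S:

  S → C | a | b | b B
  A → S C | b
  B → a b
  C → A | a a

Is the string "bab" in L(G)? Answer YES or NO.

CNF form of G:
  S -> S C | T0 T0 | T1 B | a | b
  A -> S C | b
  B -> T0 T1
  C -> S C | T0 T0 | b
  T0 -> a
  T1 -> b

CYK table (by increasing span):
  cell(0,0) b: {A,C,S,T1}  orig:{A,C,S}
  cell(1,1) a: {S,T0}  orig:{S}
  cell(2,2) b: {A,C,S,T1}  orig:{A,C,S}
  cell(0,1) ba: ∅
  cell(1,2) ab: {A,B,C,S}
  cell(0,2) bab: {A,C,S}

S ∈ T[0,2] ⇒ YES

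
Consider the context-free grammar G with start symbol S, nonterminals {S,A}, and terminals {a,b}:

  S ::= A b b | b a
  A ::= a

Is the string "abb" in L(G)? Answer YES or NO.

Convert to CNF:
  S -> A X2 | T0 T1
  A -> a
  T0 -> b
  T1 -> a
  X2 -> T0 T0

CYK table (by increasing span):
  cell(0,0) a: {A,T1}  orig:{A}
  cell(1,1) b: {T0}  orig:{}
  cell(2,2) b: {T0}  orig:{}
  cell(0,1) ab: ∅
  cell(1,2) bb: {X2}  orig:{}
  cell(0,2) abb: {S}

S ∈ T[0,2] ⇒ YES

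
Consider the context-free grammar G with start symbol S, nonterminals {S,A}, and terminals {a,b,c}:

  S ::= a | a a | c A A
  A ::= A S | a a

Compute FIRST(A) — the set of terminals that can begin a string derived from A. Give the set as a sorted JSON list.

FIRST sets, iterate to fixpoint:
[1]
  A via A→a a: +{a}
  S via S→a: +{a}
  S via S→c A A: +{c}
  FIRST[S]={a,c}  FIRST[A]={a}
[2] (stable)
  FIRST[S]={a,c}  FIRST[A]={a}

FIRST(A) = ["a"]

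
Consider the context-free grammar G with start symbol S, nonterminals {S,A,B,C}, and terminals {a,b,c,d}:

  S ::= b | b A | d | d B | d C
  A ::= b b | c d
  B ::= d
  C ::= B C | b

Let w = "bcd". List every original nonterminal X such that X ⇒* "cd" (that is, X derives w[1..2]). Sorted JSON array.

CNF form of G:
  S -> T0 A | T2 B | T2 C | b | d
  A -> T0 T0 | T1 T2
  B -> d
  C -> B C | b
  T0 -> b
  T1 -> c
  T2 -> d

CYK table (by increasing span) (cells [i..j] with 1 ≤ i ≤ j ≤ 2 only):
  cell(1,1) c: {T1}  orig:{}
  cell(2,2) d: {B,S,T2}  orig:{B,S}
  cell(1,2) cd: {A}

Original NTs in T[1,2] deriving "cd": ["A"]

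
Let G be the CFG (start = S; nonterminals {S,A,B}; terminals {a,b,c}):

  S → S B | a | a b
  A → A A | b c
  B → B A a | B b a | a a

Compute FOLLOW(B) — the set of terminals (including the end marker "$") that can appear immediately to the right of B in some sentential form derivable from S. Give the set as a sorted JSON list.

FIRST sets, iterate to fixpoint:
pass 1:
  A via A→b c: +{b}
  B via B→a a: +{a}
  S via S→a: +{a}
  S: {a}  A: {b}  B: {a}
pass 2: (stable)
  S: {a}  A: {b}  B: {a}

FOLLOW sets:
FOLLOW(S) := {$}
iter 1:
  A→A A: FOLLOW(A) ⊇ FIRST(A) = {b}; new: +{b}
  B→B A a: FOLLOW(B) ⊇ FIRST(A) = {b}; new: +{b}
  B→B A a: FOLLOW(A) ⊇ FIRST(a) = {a}; new: +{a}
  S→S B: FOLLOW(S) ⊇ FIRST(B) = {a}; new: +{a}
  S→S B: FOLLOW(B) ⊇ FOLLOW(S) ⊇ {$,a}; new: +{$,a}
  FOLLOW[S]={$,a}  FOLLOW[A]={a,b}  FOLLOW[B]={$,a,b}
iter 2: done
  FOLLOW[S]={$,a}  FOLLOW[A]={a,b}  FOLLOW[B]={$,a,b}

FOLLOW(B) = ["$", "a", "b"]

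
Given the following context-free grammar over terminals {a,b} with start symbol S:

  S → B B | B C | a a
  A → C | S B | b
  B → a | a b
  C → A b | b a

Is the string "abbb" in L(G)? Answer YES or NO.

CNF form of G:
  S -> B B | B C | T1 T1
  A -> A T0 | S B | T0 T1 | b
  B -> T1 T0 | a
  C -> A T0 | T0 T1
  T0 -> b
  T1 -> a

CYK fill:
  T[0,0] 'a' = {B,T1}  orig:{B}
  T[1,1] 'b' = {A,T0}  orig:{A}
  T[2,2] 'b' = {A,T0}  orig:{A}
  T[3,3] 'b' = {A,T0}  orig:{A}
  T[0,1] 'ab' = {B}
  T[1,2] 'bb' = {A,C}
  T[2,3] 'bb' = {A,C}
  T[0,2] 'abb' = {S}
  T[1,3] 'bbb' = {A,C}
  T[0,3] 'abbb' = {S}

S ∈ T[0,3] ⇒ YES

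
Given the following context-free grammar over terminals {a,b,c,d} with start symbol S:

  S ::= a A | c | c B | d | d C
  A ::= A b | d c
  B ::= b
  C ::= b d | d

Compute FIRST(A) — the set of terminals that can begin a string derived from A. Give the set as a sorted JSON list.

FIRST iteration:
iter 1:
  A via A→d c: +{d}
  B via B→b: +{b}
  C via C→b d: +{b}
  C via C→d: +{d}
  S via S→a A: +{a}
  S via S→c: +{c}
  S via S→d: +{d}
  FIRST[S]={a,c,d}  FIRST[A]={d}  FIRST[B]={b}  FIRST[C]={b,d}
iter 2: done
  FIRST[S]={a,c,d}  FIRST[A]={d}  FIRST[B]={b}  FIRST[C]={b,d}

FIRST(A) = ["d"]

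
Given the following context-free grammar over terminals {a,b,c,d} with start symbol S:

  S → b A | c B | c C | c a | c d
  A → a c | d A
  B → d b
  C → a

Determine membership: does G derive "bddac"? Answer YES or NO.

CNF form of G:
  S -> T1 B | T1 C | T1 T0 | T1 T2 | T3 A
  A -> T0 T1 | T2 A
  B -> T2 T3
  C -> a
  T0 -> a
  T1 -> c
  T2 -> d
  T3 -> b

CYK fill:
  [0..0]={T3}  "b"  orig:{}
  [1..1]={T2}  "d"  orig:{}
  [2..2]={T2}  "d"  orig:{}
  [3..3]={C,T0}  "a"  orig:{C}
  [4..4]={T1}  "c"  orig:{}
  [0..1]=∅  "bd"
  [1..2]=∅  "dd"
  [2..3]=∅  "da"
  [3..4]={A}  "ac"
  [0..2]=∅  "bdd"
  [1..3]=∅  "dda"
  [2..4]={A}  "dac"
  [0..3]=∅  "bdda"
  [1..4]={A}  "ddac"
  [0..4]={S}  "bddac"

S ∈ T[0,4] ⇒ YES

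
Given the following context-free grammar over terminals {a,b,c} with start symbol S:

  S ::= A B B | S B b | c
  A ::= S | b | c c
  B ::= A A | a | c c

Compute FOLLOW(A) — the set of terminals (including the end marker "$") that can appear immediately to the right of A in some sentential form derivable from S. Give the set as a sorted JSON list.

FIRST iteration:
[1]
  A via A→b: +{b}
  A via A→c c: +{c}
  B via B→A A: +{b,c}
  B via B→a: +{a}
  S via S→A B B: +{b,c}
  S: {b,c}  A: {b,c}  B: {a,b,c}
[2] — fixpoint
  S: {b,c}  A: {b,c}  B: {a,b,c}

FOLLOW iteration:
FOLLOW(S) := {$}
[1]
  B→A A: FOLLOW(A) ⊇ FIRST(A) = {b,c}; new: +{b,c}
  S→A B B: FOLLOW(A) ⊇ FIRST(B) = {a,b,c}; new: +{a}
  S→A B B: FOLLOW(B) ⊇ FIRST(B) = {a,b,c}; new: +{a,b,c}
  S→A B B: FOLLOW(B) ⊇ FOLLOW(S) ⊇ {$}; new: +{$}
  S→S B b: FOLLOW(S) ⊇ FIRST(B) = {a,b,c}; new: +{a,b,c}
  FOLLOW(S)={$,a,b,c}  FOLLOW(A)={a,b,c}  FOLLOW(B)={$,a,b,c}
[2]
  B→A A: FOLLOW(A) ⊇ FOLLOW(B) ⊇ {$,a,b,c}; new: +{$}
  FOLLOW(S)={$,a,b,c}  FOLLOW(A)={$,a,b,c}  FOLLOW(B)={$,a,b,c}
[3] (stable)
  FOLLOW(S)={$,a,b,c}  FOLLOW(A)={$,a,b,c}  FOLLOW(B)={$,a,b,c}

FOLLOW(A) = ["$", "a", "b", "c"]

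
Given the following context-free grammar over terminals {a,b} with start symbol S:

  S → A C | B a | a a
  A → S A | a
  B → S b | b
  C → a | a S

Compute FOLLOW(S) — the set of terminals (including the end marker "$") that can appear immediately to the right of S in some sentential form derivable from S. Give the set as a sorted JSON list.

FIRST sets, iterate to fixpoint:
round 1:
  A via A→a: +{a}
  B via B→b: +{b}
  C via C→a: +{a}
  S via S→A C: +{a}
  S via S→B a: +{b}
  FIRST(S)={a,b}  FIRST(A)={a}  FIRST(B)={b}  FIRST(C)={a}
round 2:
  A via A→S A: +{b}
  B via B→S b: +{a}
  FIRST(S)={a,b}  FIRST(A)={a,b}  FIRST(B)={a,b}  FIRST(C)={a}
round 3: (stable)
  FIRST(S)={a,b}  FIRST(A)={a,b}  FIRST(B)={a,b}  FIRST(C)={a}

FOLLOW iteration:
seed FOLLOW(S) with $
iter 1:
  A→S A: FOLLOW(S) ⊇ FIRST(A) = {a,b}; new: +{a,b}
  S→A C: FOLLOW(A) ⊇ FIRST(C) = {a}; new: +{a}
  S→A C: FOLLOW(C) ⊇ FOLLOW(S) ⊇ {$,a,b}; new: +{$,a,b}
  S→B a: FOLLOW(B) ⊇ FIRST(a) = {a}; new: +{a}
  S: {$,a,b}  A: {a}  B: {a}  C: {$,a,b}
iter 2: done
  S: {$,a,b}  A: {a}  B: {a}  C: {$,a,b}

FOLLOW(S) = ["$", "a", "b"]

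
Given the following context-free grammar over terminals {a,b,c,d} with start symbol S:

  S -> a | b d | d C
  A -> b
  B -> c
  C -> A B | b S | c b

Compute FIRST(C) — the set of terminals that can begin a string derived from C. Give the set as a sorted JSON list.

Compute FIRST by fixpoint:
pass 1:
  A via A→b: +{b}
  B via B→c: +{c}
  C via C→A B: +{b}
  C via C→c b: +{c}
  S via S→a: +{a}
  S via S→b d: +{b}
  S via S→d C: +{d}
  S: {a,b,d}  A: {b}  B: {c}  C: {b,c}
pass 2: done
  S: {a,b,d}  A: {b}  B: {c}  C: {b,c}

FIRST(C) = ["b", "c"]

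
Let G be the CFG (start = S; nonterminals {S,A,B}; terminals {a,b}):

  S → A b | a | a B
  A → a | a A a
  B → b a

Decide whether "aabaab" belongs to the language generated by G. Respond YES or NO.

Convert to CNF:
  S -> A T1 | T0 B | a
  A -> T0 X2 | a
  B -> T1 T0
  T0 -> a
  T1 -> b
  X2 -> A T0

Fill CYK table bottom-up:
  [0..0]={A,S,T0}  "a"  orig:{A,S}
  [1..1]={A,S,T0}  "a"  orig:{A,S}
  [2..2]={T1}  "b"  orig:{}
  [3..3]={A,S,T0}  "a"  orig:{A,S}
  [4..4]={A,S,T0}  "a"  orig:{A,S}
  [5..5]={T1}  "b"  orig:{}
  [0..1]={X2}  "aa"  orig:{}
  [1..2]={S}  "ab"
  [2..3]={B}  "ba"
  [3..4]={X2}  "aa"  orig:{}
  [4..5]={S}  "ab"
  [0..2]=∅  "aab"
  [1..3]={S}  "aba"
  [2..4]=∅  "baa"
  [3..5]=∅  "aab"
  [0..3]=∅  "aaba"
  [1..4]=∅  "abaa"
  [2..5]=∅  "baab"
  [0..4]=∅  "aabaa"
  [1..5]=∅  "abaab"
  [0..5]=∅  "aabaab"

S ∉ T[0,5] ⇒ NO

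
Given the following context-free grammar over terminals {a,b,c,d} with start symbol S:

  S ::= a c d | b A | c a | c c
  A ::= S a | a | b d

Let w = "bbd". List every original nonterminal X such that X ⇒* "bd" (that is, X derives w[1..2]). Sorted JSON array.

Convert to CNF:
  S -> T0 X4 | T1 A | T3 T0 | T3 T3
  A -> S T0 | T1 T2 | a
  T0 -> a
  T1 -> b
  T2 -> d
  T3 -> c
  X4 -> T3 T2

Fill CYK table bottom-up, restricted to cells inside w[1..2]:
  [1..1]={T1}  "b"  orig:{}
  [2..2]={T2}  "d"  orig:{}
  [1..2]={A}  "bd"

Original NTs in T[1,2] deriving "bd": ["A"]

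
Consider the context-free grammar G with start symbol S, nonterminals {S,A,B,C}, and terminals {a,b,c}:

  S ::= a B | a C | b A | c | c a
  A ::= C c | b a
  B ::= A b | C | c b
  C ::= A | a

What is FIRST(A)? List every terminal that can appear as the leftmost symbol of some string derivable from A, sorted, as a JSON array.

FIRST sets, iterate to fixpoint:
pass 1:
  A via A→b a: +{b}
  B via B→A b: +{b}
  B via B→c b: +{c}
  C via C→A: +{b}
  C via C→a: +{a}
  S via S→a B: +{a}
  S via S→b A: +{b}
  S via S→c: +{c}
  S: {a,b,c}  A: {b}  B: {b,c}  C: {a,b}
pass 2:
  A via A→C c: +{a}
  B via B→A b: +{a}
  S: {a,b,c}  A: {a,b}  B: {a,b,c}  C: {a,b}
pass 3: (stable)
  S: {a,b,c}  A: {a,b}  B: {a,b,c}  C: {a,b}

FIRST(A) = ["a", "b"]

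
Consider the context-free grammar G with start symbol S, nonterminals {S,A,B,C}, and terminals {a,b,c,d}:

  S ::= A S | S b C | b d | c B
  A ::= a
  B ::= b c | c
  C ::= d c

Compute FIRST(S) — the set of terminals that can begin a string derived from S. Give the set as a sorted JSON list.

Compute FIRST by fixpoint:
round 1:
  A via A→a: +{a}
  B via B→b c: +{b}
  B via B→c: +{c}
  C via C→d c: +{d}
  S via S→A S: +{a}
  S via S→b d: +{b}
  S via S→c B: +{c}
  S: {a,b,c}  A: {a}  B: {b,c}  C: {d}
round 2: done
  S: {a,b,c}  A: {a}  B: {b,c}  C: {d}

FIRST(S) = ["a", "b", "c"]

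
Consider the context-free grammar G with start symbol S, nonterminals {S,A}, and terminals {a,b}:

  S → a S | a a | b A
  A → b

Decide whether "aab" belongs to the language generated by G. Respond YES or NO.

CNF form of G:
  S -> T0 S | T0 T0 | T1 A
  A -> b
  T0 -> a
  T1 -> b

Fill CYK table bottom-up:
  [0..0]={T0}  "a"  orig:{}
  [1..1]={T0}  "a"  orig:{}
  [2..2]={A,T1}  "b"  orig:{A}
  [0..1]={S}  "aa"
  [1..2]=∅  "ab"
  [0..2]=∅  "aab"

S ∉ T[0,2] ⇒ NO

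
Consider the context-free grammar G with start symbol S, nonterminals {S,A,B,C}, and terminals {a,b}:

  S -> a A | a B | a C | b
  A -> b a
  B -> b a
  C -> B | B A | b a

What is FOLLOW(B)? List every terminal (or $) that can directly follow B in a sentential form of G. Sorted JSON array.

FIRST iteration:
[1]
  A via A→b a: +{b}
  B via B→b a: +{b}
  C via C→B: +{b}
  S via S→a A: +{a}
  S via S→b: +{b}
  FIRST[S]={a,b}  FIRST[A]={b}  FIRST[B]={b}  FIRST[C]={b}
[2] done
  FIRST[S]={a,b}  FIRST[A]={b}  FIRST[B]={b}  FIRST[C]={b}

FOLLOW sets:
FOLLOW(S) := {$}
round 1:
  C→B A: FOLLOW(B) ⊇ FIRST(A) = {b}; new: +{b}
  S→a A: FOLLOW(A) ⊇ FOLLOW(S) ⊇ {$}; new: +{$}
  S→a B: FOLLOW(B) ⊇ FOLLOW(S) ⊇ {$}; new: +{$}
  S→a C: FOLLOW(C) ⊇ FOLLOW(S) ⊇ {$}; new: +{$}
  FOLLOW(S)={$}  FOLLOW(A)={$}  FOLLOW(B)={$,b}  FOLLOW(C)={$}
round 2: (no change)
  FOLLOW(S)={$}  FOLLOW(A)={$}  FOLLOW(B)={$,b}  FOLLOW(C)={$}

FOLLOW(B) = ["$", "b"]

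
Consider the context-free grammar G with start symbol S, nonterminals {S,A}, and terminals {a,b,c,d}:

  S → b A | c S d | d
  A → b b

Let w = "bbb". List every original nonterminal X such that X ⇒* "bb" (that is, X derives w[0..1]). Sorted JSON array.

CNF form of G:
  S -> T0 A | T1 X3 | d
  A -> T0 T0
  T0 -> b
  T1 -> c
  T2 -> d
  X3 -> S T2

Fill CYK table bottom-up (cells [i..j] with 0 ≤ i ≤ j ≤ 1 only):
  T[0,0] 'b' = {T0}  orig:{}
  T[1,1] 'b' = {T0}  orig:{}
  T[0,1] 'bb' = {A}

Original NTs in T[0,1] deriving "bb": ["A"]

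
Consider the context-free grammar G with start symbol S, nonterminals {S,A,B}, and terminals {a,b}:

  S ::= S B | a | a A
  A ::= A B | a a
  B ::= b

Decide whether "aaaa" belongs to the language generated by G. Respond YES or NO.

CNF form of G:
  S -> S B | T0 A | a
  A -> A B | T0 T0
  B -> b
  T0 -> a

Fill CYK table bottom-up:
  [0..0]={S,T0}  "a"  orig:{S}
  [1..1]={S,T0}  "a"  orig:{S}
  [2..2]={S,T0}  "a"  orig:{S}
  [3..3]={S,T0}  "a"  orig:{S}
  [0..1]={A}  "aa"
  [1..2]={A}  "aa"
  [2..3]={A}  "aa"
  [0..2]={S}  "aaa"
  [1..3]={S}  "aaa"
  [0..3]=∅  "aaaa"

S ∉ T[0,3] ⇒ NO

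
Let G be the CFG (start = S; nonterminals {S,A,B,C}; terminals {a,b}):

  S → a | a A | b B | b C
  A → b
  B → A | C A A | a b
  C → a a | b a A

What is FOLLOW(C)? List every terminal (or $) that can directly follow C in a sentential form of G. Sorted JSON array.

Compute FIRST by fixpoint:
round 1:
  A via A→b: +{b}
  B via B→A: +{b}
  B via B→a b: +{a}
  C via C→a a: +{a}
  C via C→b a A: +{b}
  S via S→a: +{a}
  S via S→b B: +{b}
  S: {a,b}  A: {b}  B: {a,b}  C: {a,b}
round 2: done
  S: {a,b}  A: {b}  B: {a,b}  C: {a,b}

FOLLOW iteration:
FOLLOW(S) := {$}
round 1:
  B→C A A: FOLLOW(C) ⊇ FIRST(A) = {b}; new: +{b}
  B→C A A: FOLLOW(A) ⊇ FIRST(A) = {b}; new: +{b}
  S→a A: FOLLOW(A) ⊇ FOLLOW(S) ⊇ {$}; new: +{$}
  S→b B: FOLLOW(B) ⊇ FOLLOW(S) ⊇ {$}; new: +{$}
  S→b C: FOLLOW(C) ⊇ FOLLOW(S) ⊇ {$}; new: +{$}
  FOLLOW[S]={$}  FOLLOW[A]={$,b}  FOLLOW[B]={$}  FOLLOW[C]={$,b}
round 2: — fixpoint
  FOLLOW[S]={$}  FOLLOW[A]={$,b}  FOLLOW[B]={$}  FOLLOW[C]={$,b}

FOLLOW(C) = ["$", "b"]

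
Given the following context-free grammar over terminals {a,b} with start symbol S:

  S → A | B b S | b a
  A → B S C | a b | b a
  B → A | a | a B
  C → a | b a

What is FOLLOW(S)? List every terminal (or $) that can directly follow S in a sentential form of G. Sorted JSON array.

Compute FIRST by fixpoint:
pass 1:
  A via A→a b: +{a}
  A via A→b a: +{b}
  B via B→A: +{a,b}
  C via C→a: +{a}
  C via C→b a: +{b}
  S via S→A: +{a,b}
  S: {a,b}  A: {a,b}  B: {a,b}  C: {a,b}
pass 2: (no change)
  S: {a,b}  A: {a,b}  B: {a,b}  C: {a,b}

FOLLOW sets:
seed FOLLOW(S) with $
iter 1:
  A→B S C: FOLLOW(B) ⊇ FIRST(S) = {a,b}; new: +{a,b}
  A→B S C: FOLLOW(S) ⊇ FIRST(C) = {a,b}; new: +{a,b}
  B→A: FOLLOW(A) ⊇ FOLLOW(B) ⊇ {a,b}; new: +{a,b}
  S→A: FOLLOW(A) ⊇ FOLLOW(S) ⊇ {$,a,b}; new: +{$}
  S: {$,a,b}  A: {$,a,b}  B: {a,b}  C: {}
iter 2:
  A→B S C: FOLLOW(C) ⊇ FOLLOW(A) ⊇ {$,a,b}; new: +{$,a,b}
  S: {$,a,b}  A: {$,a,b}  B: {a,b}  C: {$,a,b}
iter 3: (no change)
  S: {$,a,b}  A: {$,a,b}  B: {a,b}  C: {$,a,b}

FOLLOW(S) = ["$", "a", "b"]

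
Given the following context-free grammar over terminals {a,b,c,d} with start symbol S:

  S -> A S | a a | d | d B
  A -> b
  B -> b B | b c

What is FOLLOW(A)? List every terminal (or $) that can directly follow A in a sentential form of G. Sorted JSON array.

Compute FIRST by fixpoint:
[1]
  A via A→b: +{b}
  B via B→b B: +{b}
  S via S→A S: +{b}
  S via S→a a: +{a}
  S via S→d: +{d}
  S: {a,b,d}  A: {b}  B: {b}
[2] done
  S: {a,b,d}  A: {b}  B: {b}

FOLLOW iteration:
seed FOLLOW(S) with $
[1]
  S→A S: FOLLOW(A) ⊇ FIRST(S) = {a,b,d}; new: +{a,b,d}
  S→d B: FOLLOW(B) ⊇ FOLLOW(S) ⊇ {$}; new: +{$}
  S: {$}  A: {a,b,d}  B: {$}
[2] done
  S: {$}  A: {a,b,d}  B: {$}

FOLLOW(A) = ["a", "b", "d"]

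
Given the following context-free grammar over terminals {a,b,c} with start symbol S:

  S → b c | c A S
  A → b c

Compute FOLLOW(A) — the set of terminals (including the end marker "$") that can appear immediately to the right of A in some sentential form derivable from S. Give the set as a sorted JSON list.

FIRST sets, iterate to fixpoint:
iter 1:
  A via A→b c: +{b}
  S via S→b c: +{b}
  S via S→c A S: +{c}
  S: {b,c}  A: {b}
iter 2: — fixpoint
  S: {b,c}  A: {b}

Compute FOLLOW by fixpoint:
FOLLOW(S) := {$}
round 1:
  S→c A S: FOLLOW(A) ⊇ FIRST(S) = {b,c}; new: +{b,c}
  FOLLOW(S)={$}  FOLLOW(A)={b,c}
round 2: (no change)
  FOLLOW(S)={$}  FOLLOW(A)={b,c}

FOLLOW(A) = ["b", "c"]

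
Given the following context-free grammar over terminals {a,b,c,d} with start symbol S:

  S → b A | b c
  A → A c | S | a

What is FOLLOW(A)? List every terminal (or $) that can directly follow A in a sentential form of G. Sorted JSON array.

Compute FIRST by fixpoint:
pass 1:
  A via A→a: +{a}
  S via S→b A: +{b}
  S: {b}  A: {a}
pass 2:
  A via A→S: +{b}
  S: {b}  A: {a,b}
pass 3: done
  S: {b}  A: {a,b}

FOLLOW sets:
FOLLOW(S) := {$}
[1]
  A→A c: FOLLOW(A) ⊇ FIRST(c) = {c}; new: +{c}
  A→S: FOLLOW(S) ⊇ FOLLOW(A) ⊇ {c}; new: +{c}
  S→b A: FOLLOW(A) ⊇ FOLLOW(S) ⊇ {$,c}; new: +{$}
  FOLLOW(S)={$,c}  FOLLOW(A)={$,c}
[2] (no change)
  FOLLOW(S)={$,c}  FOLLOW(A)={$,c}

FOLLOW(A) = ["$", "c"]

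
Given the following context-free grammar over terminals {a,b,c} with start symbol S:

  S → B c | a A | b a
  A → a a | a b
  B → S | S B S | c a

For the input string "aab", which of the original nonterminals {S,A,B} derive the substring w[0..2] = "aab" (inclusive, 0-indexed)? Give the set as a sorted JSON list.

CNF form of G:
  S -> B T2 | T0 A | T1 T0
  A -> T0 T0 | T0 T1
  B -> B T2 | S X3 | T0 A | T1 T0 | T2 T0
  T0 -> a
  T1 -> b
  T2 -> c
  X3 -> B S

CYK table (by increasing span) — only the sub-triangle for w[0..2]:
  [0..0]={T0}  "a"  orig:{}
  [1..1]={T0}  "a"  orig:{}
  [2..2]={T1}  "b"  orig:{}
  [0..1]={A}  "aa"
  [1..2]={A}  "ab"
  [0..2]={B,S}  "aab"

Original NTs in T[0,2] deriving "aab": ["B", "S"]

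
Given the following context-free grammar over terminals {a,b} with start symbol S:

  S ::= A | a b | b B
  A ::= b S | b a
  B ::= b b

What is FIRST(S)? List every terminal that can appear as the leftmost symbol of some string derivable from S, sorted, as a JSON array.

Compute FIRST by fixpoint:
pass 1:
  A via A→b S: +{b}
  B via B→b b: +{b}
  S via S→A: +{b}
  S via S→a b: +{a}
  FIRST[S]={a,b}  FIRST[A]={b}  FIRST[B]={b}
pass 2: — fixpoint
  FIRST[S]={a,b}  FIRST[A]={b}  FIRST[B]={b}

FIRST(S) = ["a", "b"]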